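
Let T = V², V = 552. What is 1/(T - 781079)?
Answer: -1/476375 ≈ -2.0992e-6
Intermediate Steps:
T = 304704 (T = 552² = 304704)
1/(T - 781079) = 1/(304704 - 781079) = 1/(-476375) = -1/476375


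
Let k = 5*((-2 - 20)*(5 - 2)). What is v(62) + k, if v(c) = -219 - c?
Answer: -611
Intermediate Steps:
k = -330 (k = 5*(-22*3) = 5*(-66) = -330)
v(62) + k = (-219 - 1*62) - 330 = (-219 - 62) - 330 = -281 - 330 = -611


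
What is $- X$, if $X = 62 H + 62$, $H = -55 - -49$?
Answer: $310$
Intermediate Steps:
$H = -6$ ($H = -55 + 49 = -6$)
$X = -310$ ($X = 62 \left(-6\right) + 62 = -372 + 62 = -310$)
$- X = \left(-1\right) \left(-310\right) = 310$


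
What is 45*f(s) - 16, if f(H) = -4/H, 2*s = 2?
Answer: -196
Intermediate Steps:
s = 1 (s = (½)*2 = 1)
45*f(s) - 16 = 45*(-4/1) - 16 = 45*(-4*1) - 16 = 45*(-4) - 16 = -180 - 16 = -196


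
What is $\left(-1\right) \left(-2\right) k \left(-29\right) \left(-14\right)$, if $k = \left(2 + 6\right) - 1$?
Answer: $5684$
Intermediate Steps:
$k = 7$ ($k = 8 - 1 = 7$)
$\left(-1\right) \left(-2\right) k \left(-29\right) \left(-14\right) = \left(-1\right) \left(-2\right) 7 \left(-29\right) \left(-14\right) = 2 \cdot 7 \left(-29\right) \left(-14\right) = 14 \left(-29\right) \left(-14\right) = \left(-406\right) \left(-14\right) = 5684$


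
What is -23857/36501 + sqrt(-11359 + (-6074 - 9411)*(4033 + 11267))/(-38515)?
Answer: -23857/36501 - I*sqrt(236931859)/38515 ≈ -0.6536 - 0.39965*I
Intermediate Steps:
-23857/36501 + sqrt(-11359 + (-6074 - 9411)*(4033 + 11267))/(-38515) = -23857*1/36501 + sqrt(-11359 - 15485*15300)*(-1/38515) = -23857/36501 + sqrt(-11359 - 236920500)*(-1/38515) = -23857/36501 + sqrt(-236931859)*(-1/38515) = -23857/36501 + (I*sqrt(236931859))*(-1/38515) = -23857/36501 - I*sqrt(236931859)/38515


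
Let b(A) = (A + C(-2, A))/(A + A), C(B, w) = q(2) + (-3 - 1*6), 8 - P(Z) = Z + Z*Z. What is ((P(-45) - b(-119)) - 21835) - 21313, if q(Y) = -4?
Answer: -5369346/119 ≈ -45121.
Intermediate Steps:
P(Z) = 8 - Z - Z² (P(Z) = 8 - (Z + Z*Z) = 8 - (Z + Z²) = 8 + (-Z - Z²) = 8 - Z - Z²)
C(B, w) = -13 (C(B, w) = -4 + (-3 - 1*6) = -4 + (-3 - 6) = -4 - 9 = -13)
b(A) = (-13 + A)/(2*A) (b(A) = (A - 13)/(A + A) = (-13 + A)/((2*A)) = (-13 + A)*(1/(2*A)) = (-13 + A)/(2*A))
((P(-45) - b(-119)) - 21835) - 21313 = (((8 - 1*(-45) - 1*(-45)²) - (-13 - 119)/(2*(-119))) - 21835) - 21313 = (((8 + 45 - 1*2025) - (-1)*(-132)/(2*119)) - 21835) - 21313 = (((8 + 45 - 2025) - 1*66/119) - 21835) - 21313 = ((-1972 - 66/119) - 21835) - 21313 = (-234734/119 - 21835) - 21313 = -2833099/119 - 21313 = -5369346/119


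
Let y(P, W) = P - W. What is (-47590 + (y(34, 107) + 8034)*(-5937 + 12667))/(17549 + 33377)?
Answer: 26764970/25463 ≈ 1051.1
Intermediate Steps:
(-47590 + (y(34, 107) + 8034)*(-5937 + 12667))/(17549 + 33377) = (-47590 + ((34 - 1*107) + 8034)*(-5937 + 12667))/(17549 + 33377) = (-47590 + ((34 - 107) + 8034)*6730)/50926 = (-47590 + (-73 + 8034)*6730)*(1/50926) = (-47590 + 7961*6730)*(1/50926) = (-47590 + 53577530)*(1/50926) = 53529940*(1/50926) = 26764970/25463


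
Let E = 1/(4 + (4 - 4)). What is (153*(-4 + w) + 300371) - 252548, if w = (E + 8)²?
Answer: 921993/16 ≈ 57625.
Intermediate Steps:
E = ¼ (E = 1/(4 + 0) = 1/4 = ¼ ≈ 0.25000)
w = 1089/16 (w = (¼ + 8)² = (33/4)² = 1089/16 ≈ 68.063)
(153*(-4 + w) + 300371) - 252548 = (153*(-4 + 1089/16) + 300371) - 252548 = (153*(1025/16) + 300371) - 252548 = (156825/16 + 300371) - 252548 = 4962761/16 - 252548 = 921993/16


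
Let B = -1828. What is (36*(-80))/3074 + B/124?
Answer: -747049/47647 ≈ -15.679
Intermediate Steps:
(36*(-80))/3074 + B/124 = (36*(-80))/3074 - 1828/124 = -2880*1/3074 - 1828*1/124 = -1440/1537 - 457/31 = -747049/47647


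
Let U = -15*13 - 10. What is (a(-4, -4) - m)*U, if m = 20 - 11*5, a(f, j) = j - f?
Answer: -7175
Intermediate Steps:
m = -35 (m = 20 - 55 = -35)
U = -205 (U = -195 - 10 = -205)
(a(-4, -4) - m)*U = ((-4 - 1*(-4)) - 1*(-35))*(-205) = ((-4 + 4) + 35)*(-205) = (0 + 35)*(-205) = 35*(-205) = -7175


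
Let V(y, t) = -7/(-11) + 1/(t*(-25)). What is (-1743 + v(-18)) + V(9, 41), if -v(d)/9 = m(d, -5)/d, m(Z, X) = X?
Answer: -39346697/22550 ≈ -1744.9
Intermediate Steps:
v(d) = 45/d (v(d) = -(-45)/d = 45/d)
V(y, t) = 7/11 - 1/(25*t) (V(y, t) = -7*(-1/11) - 1/25/t = 7/11 - 1/(25*t))
(-1743 + v(-18)) + V(9, 41) = (-1743 + 45/(-18)) + (1/275)*(-11 + 175*41)/41 = (-1743 + 45*(-1/18)) + (1/275)*(1/41)*(-11 + 7175) = (-1743 - 5/2) + (1/275)*(1/41)*7164 = -3491/2 + 7164/11275 = -39346697/22550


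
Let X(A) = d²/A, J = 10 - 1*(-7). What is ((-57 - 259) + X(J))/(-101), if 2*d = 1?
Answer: 21487/6868 ≈ 3.1286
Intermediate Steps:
d = ½ (d = (½)*1 = ½ ≈ 0.50000)
J = 17 (J = 10 + 7 = 17)
X(A) = 1/(4*A) (X(A) = (½)²/A = 1/(4*A))
((-57 - 259) + X(J))/(-101) = ((-57 - 259) + (¼)/17)/(-101) = (-316 + (¼)*(1/17))*(-1/101) = (-316 + 1/68)*(-1/101) = -21487/68*(-1/101) = 21487/6868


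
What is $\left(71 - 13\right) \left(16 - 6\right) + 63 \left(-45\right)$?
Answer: $-2255$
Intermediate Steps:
$\left(71 - 13\right) \left(16 - 6\right) + 63 \left(-45\right) = 58 \cdot 10 - 2835 = 580 - 2835 = -2255$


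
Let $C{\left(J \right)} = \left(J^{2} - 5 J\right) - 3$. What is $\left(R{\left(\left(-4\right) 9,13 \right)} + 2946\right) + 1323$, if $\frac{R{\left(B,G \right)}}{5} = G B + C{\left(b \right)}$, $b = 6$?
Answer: $1944$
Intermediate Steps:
$C{\left(J \right)} = -3 + J^{2} - 5 J$
$R{\left(B,G \right)} = 15 + 5 B G$ ($R{\left(B,G \right)} = 5 \left(G B - \left(33 - 36\right)\right) = 5 \left(B G - -3\right) = 5 \left(B G + 3\right) = 5 \left(3 + B G\right) = 15 + 5 B G$)
$\left(R{\left(\left(-4\right) 9,13 \right)} + 2946\right) + 1323 = \left(\left(15 + 5 \left(\left(-4\right) 9\right) 13\right) + 2946\right) + 1323 = \left(\left(15 + 5 \left(-36\right) 13\right) + 2946\right) + 1323 = \left(\left(15 - 2340\right) + 2946\right) + 1323 = \left(-2325 + 2946\right) + 1323 = 621 + 1323 = 1944$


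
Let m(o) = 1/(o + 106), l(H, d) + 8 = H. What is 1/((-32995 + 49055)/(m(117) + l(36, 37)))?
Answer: 1249/716276 ≈ 0.0017437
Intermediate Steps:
l(H, d) = -8 + H
m(o) = 1/(106 + o)
1/((-32995 + 49055)/(m(117) + l(36, 37))) = 1/((-32995 + 49055)/(1/(106 + 117) + (-8 + 36))) = 1/(16060/(1/223 + 28)) = 1/(16060/(6245/223)) = 1/(16060*(223/6245)) = 1/(716276/1249) = 1249/716276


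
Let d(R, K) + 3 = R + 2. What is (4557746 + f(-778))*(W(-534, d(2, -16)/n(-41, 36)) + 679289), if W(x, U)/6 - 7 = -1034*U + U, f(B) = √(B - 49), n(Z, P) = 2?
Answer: 3082093693072 + 676232*I*√827 ≈ 3.0821e+12 + 1.9447e+7*I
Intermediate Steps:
f(B) = √(-49 + B)
d(R, K) = -1 + R (d(R, K) = -3 + (R + 2) = -3 + (2 + R) = -1 + R)
W(x, U) = 42 - 6198*U (W(x, U) = 42 + 6*(-1034*U + U) = 42 + 6*(-1033*U) = 42 - 6198*U)
(4557746 + f(-778))*(W(-534, d(2, -16)/n(-41, 36)) + 679289) = (4557746 + √(-49 - 778))*((42 - 6198*(-1 + 2)/2) + 679289) = (4557746 + √(-827))*((42 - 6198/2) + 679289) = (4557746 + I*√827)*((42 - 6198*½) + 679289) = (4557746 + I*√827)*((42 - 3099) + 679289) = (4557746 + I*√827)*(-3057 + 679289) = (4557746 + I*√827)*676232 = 3082093693072 + 676232*I*√827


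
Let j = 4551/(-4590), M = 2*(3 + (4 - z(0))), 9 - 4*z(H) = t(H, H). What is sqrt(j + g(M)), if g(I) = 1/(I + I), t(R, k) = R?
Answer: 7*I*sqrt(1799110)/9690 ≈ 0.96895*I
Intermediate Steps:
z(H) = 9/4 - H/4
M = 19/2 (M = 2*(3 + (4 - (9/4 - 1/4*0))) = 2*(3 + (4 - (9/4 + 0))) = 2*(3 + (4 - 1*9/4)) = 2*(3 + (4 - 9/4)) = 2*(3 + 7/4) = 2*(19/4) = 19/2 ≈ 9.5000)
g(I) = 1/(2*I)
j = -1517/1530 (j = 4551*(-1/4590) = -1517/1530 ≈ -0.99150)
sqrt(j + g(M)) = sqrt(-1517/1530 + 1/(2*(19/2))) = sqrt(-1517/1530 + (1/2)*(2/19)) = sqrt(-1517/1530 + 1/19) = sqrt(-27293/29070) = 7*I*sqrt(1799110)/9690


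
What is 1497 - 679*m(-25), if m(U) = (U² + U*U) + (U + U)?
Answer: -813303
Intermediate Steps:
m(U) = 2*U + 2*U² (m(U) = (U² + U²) + 2*U = 2*U² + 2*U = 2*U + 2*U²)
1497 - 679*m(-25) = 1497 - 1358*(-25)*(1 - 25) = 1497 - 1358*(-25)*(-24) = 1497 - 679*1200 = 1497 - 814800 = -813303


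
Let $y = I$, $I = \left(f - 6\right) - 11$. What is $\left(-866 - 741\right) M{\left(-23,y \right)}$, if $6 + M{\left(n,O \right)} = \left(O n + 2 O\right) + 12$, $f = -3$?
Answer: $-684582$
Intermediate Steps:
$I = -20$ ($I = \left(-3 - 6\right) - 11 = -9 - 11 = -20$)
$y = -20$
$M{\left(n,O \right)} = 6 + 2 O + O n$ ($M{\left(n,O \right)} = -6 + \left(\left(O n + 2 O\right) + 12\right) = -6 + \left(\left(2 O + O n\right) + 12\right) = -6 + \left(12 + 2 O + O n\right) = 6 + 2 O + O n$)
$\left(-866 - 741\right) M{\left(-23,y \right)} = \left(-866 - 741\right) \left(6 + 2 \left(-20\right) - -460\right) = - 1607 \left(6 - 40 + 460\right) = \left(-1607\right) 426 = -684582$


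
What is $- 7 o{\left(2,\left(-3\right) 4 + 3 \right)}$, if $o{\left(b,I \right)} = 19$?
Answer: $-133$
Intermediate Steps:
$- 7 o{\left(2,\left(-3\right) 4 + 3 \right)} = \left(-7\right) 19 = -133$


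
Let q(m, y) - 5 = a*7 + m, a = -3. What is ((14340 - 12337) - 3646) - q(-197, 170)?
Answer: -1430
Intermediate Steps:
q(m, y) = -16 + m (q(m, y) = 5 + (-3*7 + m) = 5 + (-21 + m) = -16 + m)
((14340 - 12337) - 3646) - q(-197, 170) = ((14340 - 12337) - 3646) - (-16 - 197) = (2003 - 3646) - 1*(-213) = -1643 + 213 = -1430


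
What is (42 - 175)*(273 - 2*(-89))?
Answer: -59983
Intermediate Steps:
(42 - 175)*(273 - 2*(-89)) = -133*(273 + 178) = -133*451 = -59983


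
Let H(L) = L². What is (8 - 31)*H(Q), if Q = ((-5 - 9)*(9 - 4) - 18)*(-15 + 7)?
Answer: -11399168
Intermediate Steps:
Q = 704 (Q = (-14*5 - 18)*(-8) = (-70 - 18)*(-8) = -88*(-8) = 704)
(8 - 31)*H(Q) = (8 - 31)*704² = -23*495616 = -11399168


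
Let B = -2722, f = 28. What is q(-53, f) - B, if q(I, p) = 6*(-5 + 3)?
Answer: 2710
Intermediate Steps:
q(I, p) = -12 (q(I, p) = 6*(-2) = -12)
q(-53, f) - B = -12 - 1*(-2722) = -12 + 2722 = 2710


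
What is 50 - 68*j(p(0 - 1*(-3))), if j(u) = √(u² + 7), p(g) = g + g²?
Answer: 50 - 68*√151 ≈ -785.60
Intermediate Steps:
j(u) = √(7 + u²)
50 - 68*j(p(0 - 1*(-3))) = 50 - 68*√(7 + ((0 - 1*(-3))*(1 + (0 - 1*(-3))))²) = 50 - 68*√(7 + ((0 + 3)*(1 + (0 + 3)))²) = 50 - 68*√(7 + (3*(1 + 3))²) = 50 - 68*√(7 + (3*4)²) = 50 - 68*√(7 + 12²) = 50 - 68*√(7 + 144) = 50 - 68*√151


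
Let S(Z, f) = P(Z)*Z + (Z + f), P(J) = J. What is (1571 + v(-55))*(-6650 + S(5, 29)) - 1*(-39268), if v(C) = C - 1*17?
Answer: -9840641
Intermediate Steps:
S(Z, f) = Z + f + Z**2 (S(Z, f) = Z*Z + (Z + f) = Z**2 + (Z + f) = Z + f + Z**2)
v(C) = -17 + C (v(C) = C - 17 = -17 + C)
(1571 + v(-55))*(-6650 + S(5, 29)) - 1*(-39268) = (1571 + (-17 - 55))*(-6650 + (5 + 29 + 5**2)) - 1*(-39268) = (1571 - 72)*(-6650 + (5 + 29 + 25)) + 39268 = 1499*(-6650 + 59) + 39268 = 1499*(-6591) + 39268 = -9879909 + 39268 = -9840641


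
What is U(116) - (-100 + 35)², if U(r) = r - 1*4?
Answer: -4113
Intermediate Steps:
U(r) = -4 + r (U(r) = r - 4 = -4 + r)
U(116) - (-100 + 35)² = (-4 + 116) - (-100 + 35)² = 112 - 1*(-65)² = 112 - 1*4225 = 112 - 4225 = -4113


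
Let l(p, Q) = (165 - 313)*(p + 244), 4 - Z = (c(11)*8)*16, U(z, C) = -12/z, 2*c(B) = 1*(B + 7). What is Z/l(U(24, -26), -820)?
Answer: 574/18019 ≈ 0.031855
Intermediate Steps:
c(B) = 7/2 + B/2 (c(B) = (1*(B + 7))/2 = (1*(7 + B))/2 = (7 + B)/2 = 7/2 + B/2)
Z = -1148 (Z = 4 - (7/2 + (½)*11)*8*16 = 4 - (7/2 + 11/2)*8*16 = 4 - 9*8*16 = 4 - 72*16 = 4 - 1*1152 = 4 - 1152 = -1148)
l(p, Q) = -36112 - 148*p (l(p, Q) = -148*(244 + p) = -36112 - 148*p)
Z/l(U(24, -26), -820) = -1148/(-36112 - (-1776)/24) = -1148/(-36112 - 148*(-½)) = -1148/(-36112 + 74) = -1148/(-36038) = -1148*(-1/36038) = 574/18019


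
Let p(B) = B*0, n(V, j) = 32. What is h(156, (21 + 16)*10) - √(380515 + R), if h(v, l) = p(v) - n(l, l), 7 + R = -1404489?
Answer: -32 - I*√1023981 ≈ -32.0 - 1011.9*I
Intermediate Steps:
p(B) = 0
R = -1404496 (R = -7 - 1404489 = -1404496)
h(v, l) = -32 (h(v, l) = 0 - 1*32 = 0 - 32 = -32)
h(156, (21 + 16)*10) - √(380515 + R) = -32 - √(380515 - 1404496) = -32 - √(-1023981) = -32 - I*√1023981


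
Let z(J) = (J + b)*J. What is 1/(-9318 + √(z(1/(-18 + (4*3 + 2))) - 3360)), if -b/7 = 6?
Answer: -149088/1389255575 - 4*I*√53591/1389255575 ≈ -0.00010732 - 6.6654e-7*I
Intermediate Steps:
b = -42 (b = -7*6 = -42)
z(J) = J*(-42 + J) (z(J) = (J - 42)*J = (-42 + J)*J = J*(-42 + J))
1/(-9318 + √(z(1/(-18 + (4*3 + 2))) - 3360)) = 1/(-9318 + √((-42 + 1/(-18 + (4*3 + 2)))/(-18 + (4*3 + 2)) - 3360)) = 1/(-9318 + √((-42 + 1/(-18 + (12 + 2)))/(-18 + (12 + 2)) - 3360)) = 1/(-9318 + √((-42 + 1/(-18 + 14))/(-18 + 14) - 3360)) = 1/(-9318 + √((-42 + 1/(-4))/(-4) - 3360)) = 1/(-9318 + √(-(-42 - ¼)/4 - 3360)) = 1/(-9318 + √(-¼*(-169/4) - 3360)) = 1/(-9318 + √(169/16 - 3360)) = 1/(-9318 + √(-53591/16)) = 1/(-9318 + I*√53591/4)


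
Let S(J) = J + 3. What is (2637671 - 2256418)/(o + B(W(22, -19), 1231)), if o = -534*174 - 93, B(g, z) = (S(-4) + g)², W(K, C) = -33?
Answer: -381253/91853 ≈ -4.1507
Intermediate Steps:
S(J) = 3 + J
B(g, z) = (-1 + g)² (B(g, z) = ((3 - 4) + g)² = (-1 + g)²)
o = -93009 (o = -92916 - 93 = -93009)
(2637671 - 2256418)/(o + B(W(22, -19), 1231)) = (2637671 - 2256418)/(-93009 + (-1 - 33)²) = 381253/(-93009 + (-34)²) = 381253/(-93009 + 1156) = 381253/(-91853) = 381253*(-1/91853) = -381253/91853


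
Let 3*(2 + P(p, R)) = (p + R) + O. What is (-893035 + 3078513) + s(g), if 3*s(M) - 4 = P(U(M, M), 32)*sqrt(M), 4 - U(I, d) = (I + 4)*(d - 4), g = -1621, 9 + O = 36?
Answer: 6556438/3 - 291952*I*sqrt(1621) ≈ 2.1855e+6 - 1.1754e+7*I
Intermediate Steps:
O = 27 (O = -9 + 36 = 27)
U(I, d) = 4 - (-4 + d)*(4 + I) (U(I, d) = 4 - (I + 4)*(d - 4) = 4 - (4 + I)*(-4 + d) = 4 - (-4 + d)*(4 + I))
P(p, R) = 7 + R/3 + p/3 (P(p, R) = -2 + ((p + R) + 27)/3 = -2 + ((R + p) + 27)/3 = -2 + (27 + R + p)/3 = -2 + (9 + R/3 + p/3) = 7 + R/3 + p/3)
s(M) = 4/3 + sqrt(M)*(73/3 - M**2/3)/3 (s(M) = 4/3 + ((7 + (1/3)*32 + (20 - 4*M + 4*M - M*M)/3)*sqrt(M))/3 = 4/3 + ((7 + 32/3 + (20 - 4*M + 4*M - M**2)/3)*sqrt(M))/3 = 4/3 + ((7 + 32/3 + (20 - M**2)/3)*sqrt(M))/3 = 4/3 + ((7 + 32/3 + (20/3 - M**2/3))*sqrt(M))/3 = 4/3 + ((73/3 - M**2/3)*sqrt(M))/3 = 4/3 + (sqrt(M)*(73/3 - M**2/3))/3 = 4/3 + sqrt(M)*(73/3 - M**2/3)/3)
(-893035 + 3078513) + s(g) = (-893035 + 3078513) + (4/3 + sqrt(-1621)*(73 - 1*(-1621)**2)/9) = 2185478 + (4/3 + (I*sqrt(1621))*(73 - 1*2627641)/9) = 2185478 + (4/3 + (I*sqrt(1621))*(73 - 2627641)/9) = 2185478 + (4/3 + (1/9)*(I*sqrt(1621))*(-2627568)) = 2185478 + (4/3 - 291952*I*sqrt(1621)) = 6556438/3 - 291952*I*sqrt(1621)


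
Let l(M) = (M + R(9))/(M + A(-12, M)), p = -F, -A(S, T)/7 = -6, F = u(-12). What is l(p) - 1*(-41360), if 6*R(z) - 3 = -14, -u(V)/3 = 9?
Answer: 17123191/414 ≈ 41360.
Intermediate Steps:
u(V) = -27 (u(V) = -3*9 = -27)
R(z) = -11/6 (R(z) = ½ + (⅙)*(-14) = ½ - 7/3 = -11/6)
F = -27
A(S, T) = 42 (A(S, T) = -7*(-6) = 42)
p = 27 (p = -1*(-27) = 27)
l(M) = (-11/6 + M)/(42 + M) (l(M) = (M - 11/6)/(M + 42) = (-11/6 + M)/(42 + M))
l(p) - 1*(-41360) = (-11/6 + 27)/(42 + 27) - 1*(-41360) = (151/6)/69 + 41360 = (1/69)*(151/6) + 41360 = 151/414 + 41360 = 17123191/414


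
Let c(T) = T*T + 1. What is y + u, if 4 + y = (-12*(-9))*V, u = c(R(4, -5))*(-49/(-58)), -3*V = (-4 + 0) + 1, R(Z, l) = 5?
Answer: 3653/29 ≈ 125.97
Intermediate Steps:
c(T) = 1 + T² (c(T) = T² + 1 = 1 + T²)
V = 1 (V = -((-4 + 0) + 1)/3 = -(-4 + 1)/3 = -⅓*(-3) = 1)
u = 637/29 (u = (1 + 5²)*(-49/(-58)) = (1 + 25)*(-49*(-1/58)) = 26*(49/58) = 637/29 ≈ 21.966)
y = 104 (y = -4 - 12*(-9)*1 = -4 + 108*1 = -4 + 108 = 104)
y + u = 104 + 637/29 = 3653/29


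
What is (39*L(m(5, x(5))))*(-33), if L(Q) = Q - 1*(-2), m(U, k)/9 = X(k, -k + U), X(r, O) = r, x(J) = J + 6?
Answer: -129987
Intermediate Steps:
x(J) = 6 + J
m(U, k) = 9*k
L(Q) = 2 + Q (L(Q) = Q + 2 = 2 + Q)
(39*L(m(5, x(5))))*(-33) = (39*(2 + 9*(6 + 5)))*(-33) = (39*(2 + 9*11))*(-33) = (39*(2 + 99))*(-33) = (39*101)*(-33) = 3939*(-33) = -129987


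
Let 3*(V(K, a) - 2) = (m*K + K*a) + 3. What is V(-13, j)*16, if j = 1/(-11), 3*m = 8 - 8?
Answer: 1792/33 ≈ 54.303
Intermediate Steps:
m = 0 (m = (8 - 8)/3 = (⅓)*0 = 0)
j = -1/11 ≈ -0.090909
V(K, a) = 3 + K*a/3 (V(K, a) = 2 + ((0*K + K*a) + 3)/3 = 2 + ((0 + K*a) + 3)/3 = 2 + (K*a + 3)/3 = 2 + (3 + K*a)/3 = 2 + (1 + K*a/3) = 3 + K*a/3)
V(-13, j)*16 = (3 + (⅓)*(-13)*(-1/11))*16 = (3 + 13/33)*16 = (112/33)*16 = 1792/33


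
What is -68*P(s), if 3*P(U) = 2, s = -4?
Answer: -136/3 ≈ -45.333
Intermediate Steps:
P(U) = ⅔ (P(U) = (⅓)*2 = ⅔)
-68*P(s) = -68*⅔ = -136/3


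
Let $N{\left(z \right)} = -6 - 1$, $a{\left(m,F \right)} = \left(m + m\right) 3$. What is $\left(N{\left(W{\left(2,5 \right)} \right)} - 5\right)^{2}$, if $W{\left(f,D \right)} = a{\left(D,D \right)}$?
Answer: $144$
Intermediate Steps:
$a{\left(m,F \right)} = 6 m$ ($a{\left(m,F \right)} = 2 m 3 = 6 m$)
$W{\left(f,D \right)} = 6 D$
$N{\left(z \right)} = -7$ ($N{\left(z \right)} = -6 - 1 = -7$)
$\left(N{\left(W{\left(2,5 \right)} \right)} - 5\right)^{2} = \left(-7 - 5\right)^{2} = \left(-12\right)^{2} = 144$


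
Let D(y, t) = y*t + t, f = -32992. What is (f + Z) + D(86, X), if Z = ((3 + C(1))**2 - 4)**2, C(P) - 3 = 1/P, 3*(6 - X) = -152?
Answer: -26037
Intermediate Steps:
X = 170/3 (X = 6 - 1/3*(-152) = 6 + 152/3 = 170/3 ≈ 56.667)
D(y, t) = t + t*y (D(y, t) = t*y + t = t + t*y)
C(P) = 3 + 1/P
Z = 2025 (Z = ((3 + (3 + 1/1))**2 - 4)**2 = ((3 + (3 + 1))**2 - 4)**2 = ((3 + 4)**2 - 4)**2 = (7**2 - 4)**2 = (49 - 4)**2 = 45**2 = 2025)
(f + Z) + D(86, X) = (-32992 + 2025) + 170*(1 + 86)/3 = -30967 + (170/3)*87 = -30967 + 4930 = -26037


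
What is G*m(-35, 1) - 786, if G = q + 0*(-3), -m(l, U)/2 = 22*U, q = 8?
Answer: -1138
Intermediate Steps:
m(l, U) = -44*U
G = 8 (G = 8 + 0*(-3) = 8 + 0 = 8)
G*m(-35, 1) - 786 = 8*(-44*1) - 786 = 8*(-44) - 786 = -352 - 786 = -1138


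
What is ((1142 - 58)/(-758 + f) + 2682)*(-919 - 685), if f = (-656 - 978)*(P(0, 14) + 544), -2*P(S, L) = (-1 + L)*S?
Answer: -1913612857088/444827 ≈ -4.3019e+6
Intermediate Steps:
P(S, L) = -S*(-1 + L)/2 (P(S, L) = -(-1 + L)*S/2 = -S*(-1 + L)/2)
f = -888896 (f = (-656 - 978)*((½)*0*(1 - 1*14) + 544) = -1634*((½)*0*(1 - 14) + 544) = -1634*((½)*0*(-13) + 544) = -1634*(0 + 544) = -1634*544 = -888896)
((1142 - 58)/(-758 + f) + 2682)*(-919 - 685) = ((1142 - 58)/(-758 - 888896) + 2682)*(-919 - 685) = (1084/(-889654) + 2682)*(-1604) = (1084*(-1/889654) + 2682)*(-1604) = (-542/444827 + 2682)*(-1604) = (1193025472/444827)*(-1604) = -1913612857088/444827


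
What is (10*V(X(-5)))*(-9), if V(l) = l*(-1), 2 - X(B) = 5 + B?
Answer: 180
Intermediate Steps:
X(B) = -3 - B (X(B) = 2 - (5 + B) = 2 + (-5 - B) = -3 - B)
V(l) = -l
(10*V(X(-5)))*(-9) = (10*(-(-3 - 1*(-5))))*(-9) = (10*(-(-3 + 5)))*(-9) = (10*(-1*2))*(-9) = (10*(-2))*(-9) = -20*(-9) = 180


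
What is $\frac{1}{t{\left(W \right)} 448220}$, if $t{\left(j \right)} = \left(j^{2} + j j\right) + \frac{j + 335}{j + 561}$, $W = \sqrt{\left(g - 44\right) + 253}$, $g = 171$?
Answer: $\frac{47817343}{16301632047741980} - \frac{113 \sqrt{95}}{20377040059677475} \approx 2.9332 \cdot 10^{-9}$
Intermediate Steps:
$W = 2 \sqrt{95}$ ($W = \sqrt{\left(171 - 44\right) + 253} = \sqrt{127 + 253} = \sqrt{380} = 2 \sqrt{95} \approx 19.494$)
$t{\left(j \right)} = 2 j^{2} + \frac{335 + j}{561 + j}$ ($t{\left(j \right)} = \left(j^{2} + j^{2}\right) + \frac{335 + j}{561 + j} = 2 j^{2} + \frac{335 + j}{561 + j}$)
$\frac{1}{t{\left(W \right)} 448220} = \frac{1}{\frac{335 + 2 \sqrt{95} + 2 \left(2 \sqrt{95}\right)^{3} + 1122 \left(2 \sqrt{95}\right)^{2}}{561 + 2 \sqrt{95}} \cdot 448220} = \frac{1}{\frac{1}{561 + 2 \sqrt{95}} \left(335 + 2 \sqrt{95} + 2 \cdot 760 \sqrt{95} + 1122 \cdot 380\right)} \frac{1}{448220} = \frac{1}{\frac{1}{561 + 2 \sqrt{95}} \left(335 + 2 \sqrt{95} + 1520 \sqrt{95} + 426360\right)} \frac{1}{448220} = \frac{1}{\frac{1}{561 + 2 \sqrt{95}} \left(426695 + 1522 \sqrt{95}\right)} \frac{1}{448220} = \frac{561 + 2 \sqrt{95}}{426695 + 1522 \sqrt{95}} \cdot \frac{1}{448220} = \frac{561 + 2 \sqrt{95}}{448220 \left(426695 + 1522 \sqrt{95}\right)}$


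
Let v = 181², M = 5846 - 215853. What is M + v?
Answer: -177246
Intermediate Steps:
M = -210007
v = 32761
M + v = -210007 + 32761 = -177246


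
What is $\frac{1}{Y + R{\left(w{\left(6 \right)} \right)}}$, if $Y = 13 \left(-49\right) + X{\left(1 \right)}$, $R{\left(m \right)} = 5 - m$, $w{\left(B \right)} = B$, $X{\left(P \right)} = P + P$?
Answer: $- \frac{1}{636} \approx -0.0015723$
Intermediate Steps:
$X{\left(P \right)} = 2 P$
$Y = -635$ ($Y = 13 \left(-49\right) + 2 \cdot 1 = -637 + 2 = -635$)
$\frac{1}{Y + R{\left(w{\left(6 \right)} \right)}} = \frac{1}{-635 + \left(5 - 6\right)} = \frac{1}{-635 - 1} = \frac{1}{-636} = - \frac{1}{636}$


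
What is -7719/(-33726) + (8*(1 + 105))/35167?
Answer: 9092537/35940674 ≈ 0.25299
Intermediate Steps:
-7719/(-33726) + (8*(1 + 105))/35167 = -7719*(-1/33726) + (8*106)*(1/35167) = 2573/11242 + 848*(1/35167) = 2573/11242 + 848/35167 = 9092537/35940674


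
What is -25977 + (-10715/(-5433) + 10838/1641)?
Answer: -25724761568/990617 ≈ -25968.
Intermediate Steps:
-25977 + (-10715/(-5433) + 10838/1641) = -25977 + (-10715*(-1/5433) + 10838*(1/1641)) = -25977 + (10715/5433 + 10838/1641) = -25977 + 8496241/990617 = -25724761568/990617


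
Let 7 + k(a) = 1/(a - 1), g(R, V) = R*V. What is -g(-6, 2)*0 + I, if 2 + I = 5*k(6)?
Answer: -36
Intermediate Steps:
k(a) = -7 + 1/(-1 + a) (k(a) = -7 + 1/(a - 1) = -7 + 1/(-1 + a))
I = -36 (I = -2 + 5*((8 - 7*6)/(-1 + 6)) = -2 + 5*((8 - 42)/5) = -2 + 5*((1/5)*(-34)) = -2 + 5*(-34/5) = -2 - 34 = -36)
-g(-6, 2)*0 + I = -(-6)*2*0 - 36 = -1*(-12)*0 - 36 = 12*0 - 36 = 0 - 36 = -36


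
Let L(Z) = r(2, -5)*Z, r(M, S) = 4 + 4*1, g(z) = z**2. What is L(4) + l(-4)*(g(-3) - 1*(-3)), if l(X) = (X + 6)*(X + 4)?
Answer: 32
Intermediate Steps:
l(X) = (4 + X)*(6 + X) (l(X) = (6 + X)*(4 + X) = (4 + X)*(6 + X))
r(M, S) = 8 (r(M, S) = 4 + 4 = 8)
L(Z) = 8*Z
L(4) + l(-4)*(g(-3) - 1*(-3)) = 8*4 + (24 + (-4)**2 + 10*(-4))*((-3)**2 - 1*(-3)) = 32 + (24 + 16 - 40)*(9 + 3) = 32 + 0*12 = 32 + 0 = 32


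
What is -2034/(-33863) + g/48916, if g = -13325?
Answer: -351729331/1656442508 ≈ -0.21234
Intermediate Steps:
-2034/(-33863) + g/48916 = -2034/(-33863) - 13325/48916 = -2034*(-1/33863) - 13325*1/48916 = 2034/33863 - 13325/48916 = -351729331/1656442508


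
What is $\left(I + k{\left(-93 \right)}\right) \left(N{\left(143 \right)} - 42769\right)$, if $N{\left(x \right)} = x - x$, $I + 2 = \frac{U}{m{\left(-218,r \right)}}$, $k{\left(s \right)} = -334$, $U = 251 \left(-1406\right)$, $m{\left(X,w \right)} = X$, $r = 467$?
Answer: $- \frac{5980346501}{109} \approx -5.4866 \cdot 10^{7}$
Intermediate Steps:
$U = -352906$
$I = \frac{176235}{109}$ ($I = -2 - \frac{352906}{-218} = -2 - - \frac{176453}{109} = -2 + \frac{176453}{109} = \frac{176235}{109} \approx 1616.8$)
$N{\left(x \right)} = 0$
$\left(I + k{\left(-93 \right)}\right) \left(N{\left(143 \right)} - 42769\right) = \left(\frac{176235}{109} - 334\right) \left(0 - 42769\right) = \frac{139829}{109} \left(-42769\right) = - \frac{5980346501}{109}$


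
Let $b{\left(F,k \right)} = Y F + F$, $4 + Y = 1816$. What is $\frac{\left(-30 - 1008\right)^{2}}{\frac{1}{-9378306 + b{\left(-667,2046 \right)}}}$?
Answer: $-11407521313188$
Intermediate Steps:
$Y = 1812$ ($Y = -4 + 1816 = 1812$)
$b{\left(F,k \right)} = 1813 F$ ($b{\left(F,k \right)} = 1812 F + F = 1813 F$)
$\frac{\left(-30 - 1008\right)^{2}}{\frac{1}{-9378306 + b{\left(-667,2046 \right)}}} = \frac{\left(-30 - 1008\right)^{2}}{\frac{1}{-9378306 + 1813 \left(-667\right)}} = \frac{\left(-1038\right)^{2}}{\frac{1}{-9378306 - 1209271}} = \frac{1077444}{\frac{1}{-10587577}} = \frac{1077444}{- \frac{1}{10587577}} = 1077444 \left(-10587577\right) = -11407521313188$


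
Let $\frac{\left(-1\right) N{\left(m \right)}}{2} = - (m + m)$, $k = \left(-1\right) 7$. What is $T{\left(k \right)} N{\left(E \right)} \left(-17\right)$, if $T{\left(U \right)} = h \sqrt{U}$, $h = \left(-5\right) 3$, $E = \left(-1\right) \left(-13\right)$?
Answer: $13260 i \sqrt{7} \approx 35083.0 i$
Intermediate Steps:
$E = 13$
$h = -15$
$k = -7$
$N{\left(m \right)} = 4 m$ ($N{\left(m \right)} = - 2 \left(- (m + m)\right) = - 2 \left(- 2 m\right) = 4 m$)
$T{\left(U \right)} = - 15 \sqrt{U}$
$T{\left(k \right)} N{\left(E \right)} \left(-17\right) = - 15 \sqrt{-7} \cdot 4 \cdot 13 \left(-17\right) = - 15 i \sqrt{7} \cdot 52 \left(-17\right) = - 780 i \sqrt{7} \left(-17\right) = 13260 i \sqrt{7}$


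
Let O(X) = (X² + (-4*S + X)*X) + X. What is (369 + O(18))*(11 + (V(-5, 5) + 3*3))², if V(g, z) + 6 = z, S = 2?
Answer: 321651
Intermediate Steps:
V(g, z) = -6 + z
O(X) = X + X² + X*(-8 + X) (O(X) = (X² + (-4*2 + X)*X) + X = (X² + (-8 + X)*X) + X = (X² + X*(-8 + X)) + X = X + X² + X*(-8 + X))
(369 + O(18))*(11 + (V(-5, 5) + 3*3))² = (369 + 18*(-7 + 2*18))*(11 + ((-6 + 5) + 3*3))² = (369 + 18*(-7 + 36))*(11 + (-1 + 9))² = (369 + 18*29)*(11 + 8)² = (369 + 522)*19² = 891*361 = 321651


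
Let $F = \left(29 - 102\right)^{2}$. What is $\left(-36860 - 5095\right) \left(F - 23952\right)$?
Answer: $781327965$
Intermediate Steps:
$F = 5329$ ($F = \left(-73\right)^{2} = 5329$)
$\left(-36860 - 5095\right) \left(F - 23952\right) = \left(-36860 - 5095\right) \left(5329 - 23952\right) = - 41955 \left(5329 - 23952\right) = \left(-41955\right) \left(-18623\right) = 781327965$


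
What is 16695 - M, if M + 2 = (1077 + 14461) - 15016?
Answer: 16175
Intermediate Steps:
M = 520 (M = -2 + ((1077 + 14461) - 15016) = -2 + (15538 - 15016) = -2 + 522 = 520)
16695 - M = 16695 - 1*520 = 16695 - 520 = 16175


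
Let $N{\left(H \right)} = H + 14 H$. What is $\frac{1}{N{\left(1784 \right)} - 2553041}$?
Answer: $- \frac{1}{2526281} \approx -3.9584 \cdot 10^{-7}$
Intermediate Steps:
$N{\left(H \right)} = 15 H$
$\frac{1}{N{\left(1784 \right)} - 2553041} = \frac{1}{15 \cdot 1784 - 2553041} = \frac{1}{26760 - 2553041} = \frac{1}{-2526281} = - \frac{1}{2526281}$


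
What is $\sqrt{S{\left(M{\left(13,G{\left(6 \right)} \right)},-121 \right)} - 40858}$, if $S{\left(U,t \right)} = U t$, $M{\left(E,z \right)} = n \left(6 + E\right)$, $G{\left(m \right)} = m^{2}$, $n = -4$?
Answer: $3 i \sqrt{3518} \approx 177.94 i$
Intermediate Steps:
$M{\left(E,z \right)} = -24 - 4 E$ ($M{\left(E,z \right)} = - 4 \left(6 + E\right) = -24 - 4 E$)
$\sqrt{S{\left(M{\left(13,G{\left(6 \right)} \right)},-121 \right)} - 40858} = \sqrt{\left(-24 - 52\right) \left(-121\right) - 40858} = \sqrt{\left(-76\right) \left(-121\right) - 40858} = \sqrt{9196 - 40858} = \sqrt{-31662} = 3 i \sqrt{3518}$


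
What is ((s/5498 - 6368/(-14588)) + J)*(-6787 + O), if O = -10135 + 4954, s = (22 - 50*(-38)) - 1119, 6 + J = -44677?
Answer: 5361283156344544/10025603 ≈ 5.3476e+8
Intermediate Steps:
J = -44683 (J = -6 - 44677 = -44683)
s = 803 (s = (22 + 1900) - 1119 = 1922 - 1119 = 803)
O = -5181
((s/5498 - 6368/(-14588)) + J)*(-6787 + O) = ((803/5498 - 6368/(-14588)) - 44683)*(-6787 - 5181) = ((803*(1/5498) - 6368*(-1/14588)) - 44683)*(-11968) = ((803/5498 + 1592/3647) - 44683)*(-11968) = (11681357/20051206 - 44683)*(-11968) = -895936356341/20051206*(-11968) = 5361283156344544/10025603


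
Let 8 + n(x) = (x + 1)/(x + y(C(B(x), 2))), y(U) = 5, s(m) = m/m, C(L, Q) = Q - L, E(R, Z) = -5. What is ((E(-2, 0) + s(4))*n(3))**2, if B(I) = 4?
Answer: 900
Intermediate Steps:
s(m) = 1
n(x) = -8 + (1 + x)/(5 + x) (n(x) = -8 + (x + 1)/(x + 5) = -8 + (1 + x)/(5 + x))
((E(-2, 0) + s(4))*n(3))**2 = ((-5 + 1)*((-39 - 7*3)/(5 + 3)))**2 = (-4*(-39 - 21)/8)**2 = (-(-60)/2)**2 = (-4*(-15/2))**2 = 30**2 = 900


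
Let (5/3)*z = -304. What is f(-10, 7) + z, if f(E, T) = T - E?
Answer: -827/5 ≈ -165.40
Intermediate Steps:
z = -912/5 (z = (⅗)*(-304) = -912/5 ≈ -182.40)
f(-10, 7) + z = (7 - 1*(-10)) - 912/5 = (7 + 10) - 912/5 = 17 - 912/5 = -827/5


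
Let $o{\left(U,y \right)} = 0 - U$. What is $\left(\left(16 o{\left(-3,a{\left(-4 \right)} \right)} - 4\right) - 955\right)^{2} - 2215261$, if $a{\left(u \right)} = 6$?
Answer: $-1385340$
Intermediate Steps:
$o{\left(U,y \right)} = - U$
$\left(\left(16 o{\left(-3,a{\left(-4 \right)} \right)} - 4\right) - 955\right)^{2} - 2215261 = \left(\left(16 \left(\left(-1\right) \left(-3\right)\right) - 4\right) - 955\right)^{2} - 2215261 = \left(\left(16 \cdot 3 - 4\right) - 955\right)^{2} - 2215261 = \left(\left(48 - 4\right) - 955\right)^{2} - 2215261 = \left(44 - 955\right)^{2} - 2215261 = \left(-911\right)^{2} - 2215261 = 829921 - 2215261 = -1385340$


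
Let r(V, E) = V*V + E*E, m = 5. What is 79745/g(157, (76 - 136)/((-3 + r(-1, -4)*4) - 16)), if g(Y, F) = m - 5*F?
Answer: 781501/109 ≈ 7169.7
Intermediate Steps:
r(V, E) = E² + V² (r(V, E) = V² + E² = E² + V²)
g(Y, F) = 5 - 5*F
79745/g(157, (76 - 136)/((-3 + r(-1, -4)*4) - 16)) = 79745/(5 - 5*(76 - 136)/((-3 + ((-4)² + (-1)²)*4) - 16)) = 79745/(5 - (-300)/((-3 + (16 + 1)*4) - 16)) = 79745/(5 - (-300)/((-3 + 17*4) - 16)) = 79745/(5 - (-300)/((-3 + 68) - 16)) = 79745/(5 - (-300)/(65 - 16)) = 79745/(5 - (-300)/49) = 79745/(5 - 5*(-60/49)) = 79745/(5 + 300/49) = 79745/(545/49) = 79745*(49/545) = 781501/109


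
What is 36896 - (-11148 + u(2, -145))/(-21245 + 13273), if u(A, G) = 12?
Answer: 73530944/1993 ≈ 36895.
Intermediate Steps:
36896 - (-11148 + u(2, -145))/(-21245 + 13273) = 36896 - (-11148 + 12)/(-21245 + 13273) = 36896 - (-11136)/(-7972) = 36896 - (-11136)*(-1)/7972 = 36896 - 1*2784/1993 = 36896 - 2784/1993 = 73530944/1993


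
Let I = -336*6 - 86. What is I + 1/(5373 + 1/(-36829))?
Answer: -415948381203/197882216 ≈ -2102.0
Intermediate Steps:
I = -2102 (I = -112*18 - 86 = -2016 - 86 = -2102)
I + 1/(5373 + 1/(-36829)) = -2102 + 1/(5373 + 1/(-36829)) = -2102 + 1/(5373 - 1/36829) = -2102 + 1/(197882216/36829) = -2102 + 36829/197882216 = -415948381203/197882216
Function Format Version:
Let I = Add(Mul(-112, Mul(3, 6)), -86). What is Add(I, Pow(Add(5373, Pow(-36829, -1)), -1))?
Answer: Rational(-415948381203, 197882216) ≈ -2102.0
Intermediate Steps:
I = -2102 (I = Add(Mul(-112, 18), -86) = Add(-2016, -86) = -2102)
Add(I, Pow(Add(5373, Pow(-36829, -1)), -1)) = Add(-2102, Pow(Add(5373, Pow(-36829, -1)), -1)) = Add(-2102, Pow(Add(5373, Rational(-1, 36829)), -1)) = Add(-2102, Pow(Rational(197882216, 36829), -1)) = Add(-2102, Rational(36829, 197882216)) = Rational(-415948381203, 197882216)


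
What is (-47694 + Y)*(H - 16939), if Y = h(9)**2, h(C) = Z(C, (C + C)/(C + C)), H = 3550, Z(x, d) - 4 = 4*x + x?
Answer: 606427977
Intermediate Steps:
Z(x, d) = 4 + 5*x (Z(x, d) = 4 + (4*x + x) = 4 + 5*x)
h(C) = 4 + 5*C
Y = 2401 (Y = (4 + 5*9)**2 = (4 + 45)**2 = 49**2 = 2401)
(-47694 + Y)*(H - 16939) = (-47694 + 2401)*(3550 - 16939) = -45293*(-13389) = 606427977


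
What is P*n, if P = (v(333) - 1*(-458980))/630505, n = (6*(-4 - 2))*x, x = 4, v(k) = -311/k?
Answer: -2445440464/23328685 ≈ -104.83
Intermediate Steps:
n = -144 (n = (6*(-4 - 2))*4 = (6*(-6))*4 = -36*4 = -144)
P = 152840029/209958165 (P = (-311/333 - 1*(-458980))/630505 = (-311*1/333 + 458980)*(1/630505) = (-311/333 + 458980)*(1/630505) = (152840029/333)*(1/630505) = 152840029/209958165 ≈ 0.72795)
P*n = (152840029/209958165)*(-144) = -2445440464/23328685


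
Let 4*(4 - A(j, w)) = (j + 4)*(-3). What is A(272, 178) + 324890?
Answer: 325101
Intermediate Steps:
A(j, w) = 7 + 3*j/4 (A(j, w) = 4 - (j + 4)*(-3)/4 = 4 - (4 + j)*(-3)/4 = 4 - (-12 - 3*j)/4 = 4 + (3 + 3*j/4) = 7 + 3*j/4)
A(272, 178) + 324890 = (7 + (3/4)*272) + 324890 = (7 + 204) + 324890 = 211 + 324890 = 325101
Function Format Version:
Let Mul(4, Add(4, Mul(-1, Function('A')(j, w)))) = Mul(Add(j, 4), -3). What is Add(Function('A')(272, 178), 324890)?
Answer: 325101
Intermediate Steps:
Function('A')(j, w) = Add(7, Mul(Rational(3, 4), j)) (Function('A')(j, w) = Add(4, Mul(Rational(-1, 4), Mul(Add(j, 4), -3))) = Add(4, Mul(Rational(-1, 4), Mul(Add(4, j), -3))) = Add(4, Mul(Rational(-1, 4), Add(-12, Mul(-3, j)))) = Add(4, Add(3, Mul(Rational(3, 4), j))) = Add(7, Mul(Rational(3, 4), j)))
Add(Function('A')(272, 178), 324890) = Add(Add(7, Mul(Rational(3, 4), 272)), 324890) = Add(Add(7, 204), 324890) = Add(211, 324890) = 325101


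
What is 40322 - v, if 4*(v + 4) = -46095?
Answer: 207399/4 ≈ 51850.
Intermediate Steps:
v = -46111/4 (v = -4 + (1/4)*(-46095) = -4 - 46095/4 = -46111/4 ≈ -11528.)
40322 - v = 40322 - 1*(-46111/4) = 40322 + 46111/4 = 207399/4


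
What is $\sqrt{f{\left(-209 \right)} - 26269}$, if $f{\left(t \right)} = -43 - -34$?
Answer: $i \sqrt{26278} \approx 162.1 i$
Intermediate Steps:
$f{\left(t \right)} = -9$ ($f{\left(t \right)} = -43 + 34 = -9$)
$\sqrt{f{\left(-209 \right)} - 26269} = \sqrt{-9 - 26269} = \sqrt{-26278} = i \sqrt{26278}$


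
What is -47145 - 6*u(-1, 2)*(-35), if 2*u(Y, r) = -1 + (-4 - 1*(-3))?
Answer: -47355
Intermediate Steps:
u(Y, r) = -1 (u(Y, r) = (-1 + (-4 - 1*(-3)))/2 = (-1 + (-4 + 3))/2 = (-1 - 1)/2 = (½)*(-2) = -1)
-47145 - 6*u(-1, 2)*(-35) = -47145 - 6*(-1)*(-35) = -47145 - (-6)*(-35) = -47145 - 1*210 = -47145 - 210 = -47355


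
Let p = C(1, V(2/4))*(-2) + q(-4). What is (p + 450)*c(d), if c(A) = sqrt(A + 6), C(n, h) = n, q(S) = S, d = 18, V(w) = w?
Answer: 888*sqrt(6) ≈ 2175.1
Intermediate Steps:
c(A) = sqrt(6 + A)
p = -6 (p = 1*(-2) - 4 = -2 - 4 = -6)
(p + 450)*c(d) = (-6 + 450)*sqrt(6 + 18) = 444*sqrt(24) = 444*(2*sqrt(6)) = 888*sqrt(6)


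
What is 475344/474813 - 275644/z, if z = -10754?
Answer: 7555066886/283674389 ≈ 26.633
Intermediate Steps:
475344/474813 - 275644/z = 475344/474813 - 275644/(-10754) = 475344*(1/474813) - 275644*(-1/10754) = 52816/52757 + 137822/5377 = 7555066886/283674389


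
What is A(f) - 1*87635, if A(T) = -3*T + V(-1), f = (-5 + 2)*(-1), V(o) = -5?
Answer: -87649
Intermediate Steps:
f = 3 (f = -3*(-1) = 3)
A(T) = -5 - 3*T (A(T) = -3*T - 5 = -5 - 3*T)
A(f) - 1*87635 = (-5 - 3*3) - 1*87635 = (-5 - 9) - 87635 = -14 - 87635 = -87649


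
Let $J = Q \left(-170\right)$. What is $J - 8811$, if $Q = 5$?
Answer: $-9661$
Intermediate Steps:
$J = -850$ ($J = 5 \left(-170\right) = -850$)
$J - 8811 = -850 - 8811 = -9661$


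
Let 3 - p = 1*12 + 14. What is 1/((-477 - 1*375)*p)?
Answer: 1/19596 ≈ 5.1031e-5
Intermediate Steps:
p = -23 (p = 3 - (1*12 + 14) = 3 - (12 + 14) = 3 - 1*26 = 3 - 26 = -23)
1/((-477 - 1*375)*p) = 1/((-477 - 1*375)*(-23)) = 1/((-477 - 375)*(-23)) = 1/(-852*(-23)) = 1/19596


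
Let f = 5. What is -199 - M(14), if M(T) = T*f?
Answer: -269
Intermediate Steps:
M(T) = 5*T (M(T) = T*5 = 5*T)
-199 - M(14) = -199 - 5*14 = -199 - 1*70 = -199 - 70 = -269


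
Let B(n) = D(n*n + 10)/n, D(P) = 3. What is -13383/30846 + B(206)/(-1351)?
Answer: -310388478/715385573 ≈ -0.43388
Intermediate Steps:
B(n) = 3/n
-13383/30846 + B(206)/(-1351) = -13383/30846 + (3/206)/(-1351) = -13383*1/30846 + (3*(1/206))*(-1/1351) = -4461/10282 + (3/206)*(-1/1351) = -4461/10282 - 3/278306 = -310388478/715385573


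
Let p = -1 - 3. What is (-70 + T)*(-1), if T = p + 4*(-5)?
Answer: 94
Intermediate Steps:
p = -4
T = -24 (T = -4 + 4*(-5) = -4 - 20 = -24)
(-70 + T)*(-1) = (-70 - 24)*(-1) = -94*(-1) = 94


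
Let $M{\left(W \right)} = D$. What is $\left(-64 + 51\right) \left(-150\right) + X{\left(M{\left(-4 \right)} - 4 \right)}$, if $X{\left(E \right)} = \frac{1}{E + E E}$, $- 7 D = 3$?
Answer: $\frac{1450849}{744} \approx 1950.1$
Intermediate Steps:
$D = - \frac{3}{7}$ ($D = \left(- \frac{1}{7}\right) 3 = - \frac{3}{7} \approx -0.42857$)
$M{\left(W \right)} = - \frac{3}{7}$
$X{\left(E \right)} = \frac{1}{E + E^{2}}$
$\left(-64 + 51\right) \left(-150\right) + X{\left(M{\left(-4 \right)} - 4 \right)} = \left(-64 + 51\right) \left(-150\right) + \frac{1}{\left(- \frac{3}{7} - 4\right) \left(1 - \frac{31}{7}\right)} = \left(-13\right) \left(-150\right) + \frac{1}{\left(- \frac{31}{7}\right) \left(1 - \frac{31}{7}\right)} = 1950 - \frac{7}{31 \left(- \frac{24}{7}\right)} = 1950 - - \frac{49}{744} = 1950 + \frac{49}{744} = \frac{1450849}{744}$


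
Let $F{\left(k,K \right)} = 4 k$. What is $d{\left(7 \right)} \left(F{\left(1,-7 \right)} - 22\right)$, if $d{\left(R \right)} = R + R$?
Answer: $-252$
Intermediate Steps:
$d{\left(R \right)} = 2 R$
$d{\left(7 \right)} \left(F{\left(1,-7 \right)} - 22\right) = 2 \cdot 7 \left(4 \cdot 1 - 22\right) = 14 \left(4 - 22\right) = 14 \left(-18\right) = -252$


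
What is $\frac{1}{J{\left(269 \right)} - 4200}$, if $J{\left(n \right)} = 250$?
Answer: $- \frac{1}{3950} \approx -0.00025316$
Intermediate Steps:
$\frac{1}{J{\left(269 \right)} - 4200} = \frac{1}{250 - 4200} = \frac{1}{-3950} = - \frac{1}{3950}$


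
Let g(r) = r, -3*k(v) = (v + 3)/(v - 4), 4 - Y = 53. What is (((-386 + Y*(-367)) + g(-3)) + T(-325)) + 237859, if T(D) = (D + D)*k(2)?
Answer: 764734/3 ≈ 2.5491e+5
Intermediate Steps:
Y = -49 (Y = 4 - 1*53 = 4 - 53 = -49)
k(v) = -(3 + v)/(3*(-4 + v)) (k(v) = -(v + 3)/(3*(v - 4)) = -(3 + v)/(3*(-4 + v)))
T(D) = 5*D/3 (T(D) = (D + D)*((-3 - 1*2)/(3*(-4 + 2))) = (2*D)*((⅓)*(-3 - 2)/(-2)) = (2*D)*((⅓)*(-½)*(-5)) = (2*D)*(⅚) = 5*D/3)
(((-386 + Y*(-367)) + g(-3)) + T(-325)) + 237859 = (((-386 - 49*(-367)) - 3) + (5/3)*(-325)) + 237859 = (((-386 + 17983) - 3) - 1625/3) + 237859 = ((17597 - 3) - 1625/3) + 237859 = (17594 - 1625/3) + 237859 = 51157/3 + 237859 = 764734/3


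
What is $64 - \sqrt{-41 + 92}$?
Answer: $64 - \sqrt{51} \approx 56.859$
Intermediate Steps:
$64 - \sqrt{-41 + 92} = 64 - \sqrt{51}$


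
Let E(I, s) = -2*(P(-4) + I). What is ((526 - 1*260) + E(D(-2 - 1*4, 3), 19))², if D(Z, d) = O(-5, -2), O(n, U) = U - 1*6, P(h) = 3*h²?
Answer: 34596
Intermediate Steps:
O(n, U) = -6 + U (O(n, U) = U - 6 = -6 + U)
D(Z, d) = -8 (D(Z, d) = -6 - 2 = -8)
E(I, s) = -96 - 2*I (E(I, s) = -2*(3*(-4)² + I) = -2*(3*16 + I) = -2*(48 + I) = -96 - 2*I)
((526 - 1*260) + E(D(-2 - 1*4, 3), 19))² = ((526 - 1*260) + (-96 - 2*(-8)))² = ((526 - 260) + (-96 + 16))² = (266 - 80)² = 186² = 34596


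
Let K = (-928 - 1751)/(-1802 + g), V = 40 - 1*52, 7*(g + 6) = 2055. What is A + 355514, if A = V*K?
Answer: 3768578878/10601 ≈ 3.5549e+5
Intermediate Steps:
g = 2013/7 (g = -6 + (1/7)*2055 = -6 + 2055/7 = 2013/7 ≈ 287.57)
V = -12 (V = 40 - 52 = -12)
K = 18753/10601 (K = (-928 - 1751)/(-1802 + 2013/7) = -2679/(-10601/7) = -2679*(-7/10601) = 18753/10601 ≈ 1.7690)
A = -225036/10601 (A = -12*18753/10601 = -225036/10601 ≈ -21.228)
A + 355514 = -225036/10601 + 355514 = 3768578878/10601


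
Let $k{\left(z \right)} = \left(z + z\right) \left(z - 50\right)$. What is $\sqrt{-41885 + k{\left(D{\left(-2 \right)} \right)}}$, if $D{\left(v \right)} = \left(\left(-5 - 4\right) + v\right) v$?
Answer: $i \sqrt{43117} \approx 207.65 i$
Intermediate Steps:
$D{\left(v \right)} = v \left(-9 + v\right)$ ($D{\left(v \right)} = \left(-9 + v\right) v = v \left(-9 + v\right)$)
$k{\left(z \right)} = 2 z \left(-50 + z\right)$
$\sqrt{-41885 + k{\left(D{\left(-2 \right)} \right)}} = \sqrt{-41885 + 2 \left(- 2 \left(-9 - 2\right)\right) \left(-50 - 2 \left(-9 - 2\right)\right)} = \sqrt{-41885 + 2 \left(\left(-2\right) \left(-11\right)\right) \left(-50 - -22\right)} = \sqrt{-41885 + 2 \cdot 22 \left(-50 + 22\right)} = \sqrt{-41885 + 2 \cdot 22 \left(-28\right)} = \sqrt{-41885 - 1232} = \sqrt{-43117} = i \sqrt{43117}$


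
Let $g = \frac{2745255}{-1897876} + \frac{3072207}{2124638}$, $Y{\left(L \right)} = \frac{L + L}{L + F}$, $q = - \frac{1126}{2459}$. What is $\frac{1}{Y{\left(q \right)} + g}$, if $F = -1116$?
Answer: $\frac{2767538498225262140}{893957827973329} \approx 3095.8$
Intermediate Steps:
$q = - \frac{1126}{2459}$ ($q = \left(-1126\right) \frac{1}{2459} = - \frac{1126}{2459} \approx -0.45791$)
$Y{\left(L \right)} = \frac{2 L}{-1116 + L}$ ($Y{\left(L \right)} = \frac{L + L}{L - 1116} = \frac{2 L}{-1116 + L}$)
$g = - \frac{1002580179}{2016149734444}$ ($g = 2745255 \left(- \frac{1}{1897876}\right) + 3072207 \cdot \frac{1}{2124638} = - \frac{2745255}{1897876} + \frac{3072207}{2124638} = - \frac{1002580179}{2016149734444} \approx -0.00049728$)
$\frac{1}{Y{\left(q \right)} + g} = \frac{1}{2 \left(- \frac{1126}{2459}\right) \frac{1}{-1116 - \frac{1126}{2459}} - \frac{1002580179}{2016149734444}} = \frac{1}{2 \left(- \frac{1126}{2459}\right) \frac{1}{- \frac{2745370}{2459}} - \frac{1002580179}{2016149734444}} = \frac{1}{2 \left(- \frac{1126}{2459}\right) \left(- \frac{2459}{2745370}\right) - \frac{1002580179}{2016149734444}} = \frac{1}{\frac{1126}{1372685} - \frac{1002580179}{2016149734444}} = \frac{1}{\frac{893957827973329}{2767538498225262140}} = \frac{2767538498225262140}{893957827973329}$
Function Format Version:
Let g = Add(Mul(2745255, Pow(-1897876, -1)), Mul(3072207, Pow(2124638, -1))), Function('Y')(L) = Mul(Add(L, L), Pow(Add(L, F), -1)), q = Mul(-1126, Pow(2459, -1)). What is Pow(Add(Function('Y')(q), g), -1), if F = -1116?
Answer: Rational(2767538498225262140, 893957827973329) ≈ 3095.8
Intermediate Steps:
q = Rational(-1126, 2459) (q = Mul(-1126, Rational(1, 2459)) = Rational(-1126, 2459) ≈ -0.45791)
Function('Y')(L) = Mul(2, L, Pow(Add(-1116, L), -1)) (Function('Y')(L) = Mul(Add(L, L), Pow(Add(L, -1116), -1)) = Mul(Mul(2, L), Pow(Add(-1116, L), -1)) = Mul(2, L, Pow(Add(-1116, L), -1)))
g = Rational(-1002580179, 2016149734444) (g = Add(Mul(2745255, Rational(-1, 1897876)), Mul(3072207, Rational(1, 2124638))) = Add(Rational(-2745255, 1897876), Rational(3072207, 2124638)) = Rational(-1002580179, 2016149734444) ≈ -0.00049728)
Pow(Add(Function('Y')(q), g), -1) = Pow(Add(Mul(2, Rational(-1126, 2459), Pow(Add(-1116, Rational(-1126, 2459)), -1)), Rational(-1002580179, 2016149734444)), -1) = Pow(Add(Mul(2, Rational(-1126, 2459), Pow(Rational(-2745370, 2459), -1)), Rational(-1002580179, 2016149734444)), -1) = Pow(Add(Mul(2, Rational(-1126, 2459), Rational(-2459, 2745370)), Rational(-1002580179, 2016149734444)), -1) = Pow(Add(Rational(1126, 1372685), Rational(-1002580179, 2016149734444)), -1) = Pow(Rational(893957827973329, 2767538498225262140), -1) = Rational(2767538498225262140, 893957827973329)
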